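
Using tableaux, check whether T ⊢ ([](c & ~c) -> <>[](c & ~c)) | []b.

Yes, valid

Tableau for the negation ~(([](c & ~c) -> <>[](c & ~c)) | []b):
1. ~(([](c & ~c) -> <>[](c & ~c)) | []b), u
2. ~([](c & ~c) -> <>[](c & ~c)), u   [~|-rule on 1]
3. ~[]b, u   [~|-rule on 1]
4. [](c & ~c), u   [~->-rule on 2]
5. ~<>[](c & ~c), u   [~->-rule on 2]
6. c & ~c, u   [[]-rule on 4 via uRu]
7. c, u   [&-rule on 6]
8. ~c, u   [&-rule on 6]
Accessibility: uRu
Branch closes: c and ~c both at u.
Every branch of the negation's tableau closes; the branch above is one of them.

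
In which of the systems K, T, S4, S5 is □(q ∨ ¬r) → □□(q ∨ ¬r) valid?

S4, S5

S4-tableau for the negation ¬(□(q ∨ ¬r) → □□(q ∨ ¬r)):
1. ¬(□(q ∨ ¬r) → □□(q ∨ ¬r)), u
2. □(q ∨ ¬r), u   [¬→-rule on 1]
3. ¬□□(q ∨ ¬r), u   [¬→-rule on 1]
4. q ∨ ¬r, u   [□-rule on 2 via uRu]
5. ¬r, u   [∨-rule on 4 (branches; this branch)]
6. ¬□(q ∨ ¬r), v   [¬□-rule on 3: fresh world v, uRv]
7. q ∨ ¬r, v   [□-rule on 2 via uRv]
8. ¬r, v   [∨-rule on 7 (branches; this branch)]
9. ¬(q ∨ ¬r), w   [¬□-rule on 6: fresh world w, vRw]
10. ¬q, w   [¬∨-rule on 9]
11. r, w   [¬∨-rule on 9]
12. q ∨ ¬r, w   [□-rule on 2 via uRw]
13. ¬r, w   [∨-rule on 12 (branches; this branch)]
Accessibility: uRu, uRv, uRw, vRv, vRw, wRw
Branch closes: r and ¬r both at w.
Every branch closes (one shown): valid in S4, hence also in S5 (every theorem of S4 is a theorem of S5).
T-tableau for the negation ¬(□(q ∨ ¬r) → □□(q ∨ ¬r)):
1. ¬(□(q ∨ ¬r) → □□(q ∨ ¬r)), u
2. □(q ∨ ¬r), u   [¬→-rule on 1]
3. ¬□□(q ∨ ¬r), u   [¬→-rule on 1]
4. q ∨ ¬r, u   [□-rule on 2 via uRu]
5. ¬r, u   [∨-rule on 4 (branches; this branch)]
6. ¬□(q ∨ ¬r), v   [¬□-rule on 3: fresh world v, uRv]
7. q ∨ ¬r, v   [□-rule on 2 via uRv]
8. ¬r, v   [∨-rule on 7 (branches; this branch)]
9. ¬(q ∨ ¬r), w   [¬□-rule on 6: fresh world w, vRw]
10. ¬q, w   [¬∨-rule on 9]
11. r, w   [¬∨-rule on 9]
Accessibility: uRu, uRv, vRv, vRw, wRw
Complete open branch: countermodel on a T-frame, so not valid in T, nor in K (the same frame is also a K-frame).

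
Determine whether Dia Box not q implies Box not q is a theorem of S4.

Not valid

Tableau for the negation not (Dia Box not q implies Box not q):
1. not (Dia Box not q implies Box not q), u
2. Dia Box not q, u   [neg-implies-rule on 1]
3. not Box not q, u   [neg-implies-rule on 1]
4. Box not q, v   [Dia-rule on 2: fresh world v, uRv]
5. not q, v   [Box-rule on 4 via vRv]
6. q, w   [neg-Box-rule on 3: fresh world w, uRw]
Accessibility: uRu, uRv, uRw, vRv, wRw
The negation has an open branch (countermodel exists).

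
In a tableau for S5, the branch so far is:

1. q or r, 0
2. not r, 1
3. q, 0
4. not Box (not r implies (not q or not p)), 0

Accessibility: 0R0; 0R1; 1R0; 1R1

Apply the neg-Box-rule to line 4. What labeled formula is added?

a fresh world 2 with 0R2, and not (not r implies (not q or not p)) at 2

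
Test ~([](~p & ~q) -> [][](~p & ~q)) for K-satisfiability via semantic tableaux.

Yes, satisfiable

1. ~([](~p & ~q) -> [][](~p & ~q)), w0
2. [](~p & ~q), w0
3. ~[][](~p & ~q), w0
4. ~[](~p & ~q), w1
5. ~p & ~q, w1
6. ~p, w1
7. ~q, w1
8. ~(~p & ~q), w2
9. q, w2
Accessibility: w0Rw1, w1Rw2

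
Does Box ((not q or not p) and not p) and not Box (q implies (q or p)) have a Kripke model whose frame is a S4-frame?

1. Box ((not q or not p) and not p) and not Box (q implies (q or p)), 0
2. Box ((not q or not p) and not p), 0
3. not Box (q implies (q or p)), 0
4. (not q or not p) and not p, 0
5. not q or not p, 0
6. not p, 0
7. not (q implies (q or p)), 1
8. q, 1
9. not (q or p), 1
10. not q, 1
11. not p, 1
Accessibility: 0R0, 0R1, 1R1
Branch closes: q and not q both at 1.
(One branch shown.) All branches close.

Unsatisfiable (every branch closes)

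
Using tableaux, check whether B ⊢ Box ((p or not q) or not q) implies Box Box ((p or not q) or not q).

Tableau for the negation not (Box ((p or not q) or not q) implies Box Box ((p or not q) or not q)):
1. not (Box ((p or not q) or not q) implies Box Box ((p or not q) or not q)), u
2. Box ((p or not q) or not q), u
3. not Box Box ((p or not q) or not q), u
4. (p or not q) or not q, u
5. not q, u
6. not Box ((p or not q) or not q), v
7. (p or not q) or not q, v
8. not q, v
9. not ((p or not q) or not q), w
10. not (p or not q), w
11. q, w
12. not p, w
Accessibility: uRu, uRv, vRu, vRv, vRw, wRv, wRw
The negation has an open branch (countermodel exists).

Not valid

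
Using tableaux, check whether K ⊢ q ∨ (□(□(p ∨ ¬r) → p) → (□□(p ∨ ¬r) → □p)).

Yes, valid

Tableau for the negation ¬(q ∨ (□(□(p ∨ ¬r) → p) → (□□(p ∨ ¬r) → □p))):
1. ¬(q ∨ (□(□(p ∨ ¬r) → p) → (□□(p ∨ ¬r) → □p))), 0
2. ¬q, 0
3. ¬(□(□(p ∨ ¬r) → p) → (□□(p ∨ ¬r) → □p)), 0
4. □(□(p ∨ ¬r) → p), 0
5. ¬(□□(p ∨ ¬r) → □p), 0
6. □□(p ∨ ¬r), 0
7. ¬□p, 0
8. ¬p, 1
9. □(p ∨ ¬r) → p, 1
10. □(p ∨ ¬r), 1
11. ¬□(p ∨ ¬r), 1
12. ¬(p ∨ ¬r), 2
13. ¬p, 2
14. r, 2
15. p ∨ ¬r, 2
16. ¬r, 2
Accessibility: 0R1, 1R2
Branch closes: r and ¬r both at 2.
All branches of the negation close; one closing branch shown above.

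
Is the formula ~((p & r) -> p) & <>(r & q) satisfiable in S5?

Unsatisfiable

1. ~((p & r) -> p) & <>(r & q), 0
2. ~((p & r) -> p), 0
3. <>(r & q), 0
4. p & r, 0
5. ~p, 0
6. p, 0
7. r, 0
Accessibility: 0R0
Branch closes: p and ~p both at 0.
All branches of the tableau close; one closing branch shown above.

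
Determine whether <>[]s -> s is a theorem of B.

Tableau for the negation ~(<>[]s -> s):
1. ~(<>[]s -> s), w0
2. <>[]s, w0
3. ~s, w0
4. []s, w1
5. s, w0
Accessibility: w0Rw0, w0Rw1, w1Rw0, w1Rw1
Branch closes: s and ~s both at w0.
Every branch of the negation's tableau closes; the branch above is one of them.

Valid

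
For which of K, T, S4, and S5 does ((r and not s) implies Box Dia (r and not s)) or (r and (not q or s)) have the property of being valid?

S5-tableau for the negation not (((r and not s) implies Box Dia (r and not s)) or (r and (not q or s))):
1. not (((r and not s) implies Box Dia (r and not s)) or (r and (not q or s))), u
2. not ((r and not s) implies Box Dia (r and not s)), u   [neg-or-rule on 1]
3. not (r and (not q or s)), u   [neg-or-rule on 1]
4. r and not s, u   [neg-implies-rule on 2]
5. not Box Dia (r and not s), u   [neg-implies-rule on 2]
6. r, u   [and-rule on 4]
7. not s, u   [and-rule on 4]
8. not (not q or s), u   [neg-and-rule on 3 (branches; this branch)]
9. q, u   [neg-or-rule on 8]
10. not Dia (r and not s), v   [neg-Box-rule on 5: fresh world v, uRv]
11. not (r and not s), u   [neg-Dia-rule on 10 via vRu]
12. not (r and not s), v   [neg-Dia-rule on 10 via vRv]
13. s, u   [neg-and-rule on 11 (branches; this branch)]
Accessibility: uRu, uRv, vRu, vRv
Branch closes: s and not s both at u.
Every branch closes (one shown): valid in S5.
S4-tableau for the negation not (((r and not s) implies Box Dia (r and not s)) or (r and (not q or s))):
1. not (((r and not s) implies Box Dia (r and not s)) or (r and (not q or s))), u
2. not ((r and not s) implies Box Dia (r and not s)), u   [neg-or-rule on 1]
3. not (r and (not q or s)), u   [neg-or-rule on 1]
4. r and not s, u   [neg-implies-rule on 2]
5. not Box Dia (r and not s), u   [neg-implies-rule on 2]
6. r, u   [and-rule on 4]
7. not s, u   [and-rule on 4]
8. not (not q or s), u   [neg-and-rule on 3 (branches; this branch)]
9. q, u   [neg-or-rule on 8]
10. not Dia (r and not s), v   [neg-Box-rule on 5: fresh world v, uRv]
11. not (r and not s), v   [neg-Dia-rule on 10 via vRv]
12. s, v   [neg-and-rule on 11 (branches; this branch)]
Accessibility: uRu, uRv, vRv
Complete open branch: countermodel on an S4-frame, so not valid in S4, nor in K, T (the same frame is also a K-frame and a T-frame).

S5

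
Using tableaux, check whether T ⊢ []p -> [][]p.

Tableau for the negation ~([]p -> [][]p):
1. ~([]p -> [][]p), u
2. []p, u
3. ~[][]p, u
4. p, u
5. ~[]p, v
6. p, v
7. ~p, w
Accessibility: uRu, uRv, vRv, vRw, wRw
The negation has an open branch (countermodel exists).

No, not valid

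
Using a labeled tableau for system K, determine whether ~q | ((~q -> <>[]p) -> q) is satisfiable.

Satisfiable

1. ~q | ((~q -> <>[]p) -> q), w0
2. (~q -> <>[]p) -> q, w0   [|-rule on 1 (branches; this branch)]
3. q, w0   [->-rule on 2 (branches; this branch)]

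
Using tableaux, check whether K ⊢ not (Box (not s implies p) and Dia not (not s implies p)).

Tableau for the negation Box (not s implies p) and Dia not (not s implies p):
1. Box (not s implies p) and Dia not (not s implies p), 0
2. Box (not s implies p), 0   [and-rule on 1]
3. Dia not (not s implies p), 0   [and-rule on 1]
4. not (not s implies p), 1   [Dia-rule on 3: fresh world 1, 0R1]
5. not s, 1   [neg-implies-rule on 4]
6. not p, 1   [neg-implies-rule on 4]
7. not s implies p, 1   [Box-rule on 2 via 0R1]
8. p, 1   [implies-rule on 7 (branches; this branch)]
Accessibility: 0R1
Branch closes: p and not p both at 1.
Every branch of the negation's tableau closes; the branch above is one of them.

Yes, valid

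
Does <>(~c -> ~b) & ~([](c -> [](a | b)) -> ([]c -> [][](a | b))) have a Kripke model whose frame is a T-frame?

Unsatisfiable

1. <>(~c -> ~b) & ~([](c -> [](a | b)) -> ([]c -> [][](a | b))), u
2. <>(~c -> ~b), u
3. ~([](c -> [](a | b)) -> ([]c -> [][](a | b))), u
4. [](c -> [](a | b)), u
5. ~([]c -> [][](a | b)), u
6. []c, u
7. ~[][](a | b), u
8. c -> [](a | b), u
9. c, u
10. [](a | b), u
11. a | b, u
12. b, u
13. ~c -> ~b, v
14. c -> [](a | b), v
15. c, v
16. a | b, v
17. ~b, v
18. [](a | b), v
19. a, v
20. ~[](a | b), w
21. c -> [](a | b), w
22. c, w
23. a | b, w
24. [](a | b), w
25. b, w
26. ~(a | b), x
27. ~a, x
28. ~b, x
29. a | b, x
30. b, x
Accessibility: uRu, uRv, uRw, vRv, wRw, wRx, xRx
Branch closes: b and ~b both at x.
(One branch shown.) All branches close.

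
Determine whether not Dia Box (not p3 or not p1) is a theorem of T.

No, not valid

Tableau for the negation Dia Box (not p3 or not p1):
1. Dia Box (not p3 or not p1), 0
2. Box (not p3 or not p1), 1
3. not p3 or not p1, 1
4. not p1, 1
Accessibility: 0R0, 0R1, 1R1
The negation has an open branch (countermodel exists).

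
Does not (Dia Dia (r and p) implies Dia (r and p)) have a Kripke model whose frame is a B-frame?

1. not (Dia Dia (r and p) implies Dia (r and p)), w0
2. Dia Dia (r and p), w0
3. not Dia (r and p), w0
4. not (r and p), w0
5. not p, w0
6. Dia (r and p), w1
7. not (r and p), w1
8. not p, w1
9. r and p, w2
10. r, w2
11. p, w2
Accessibility: w0Rw0, w0Rw1, w1Rw0, w1Rw1, w1Rw2, w2Rw1, w2Rw2

Satisfiable (open branch found)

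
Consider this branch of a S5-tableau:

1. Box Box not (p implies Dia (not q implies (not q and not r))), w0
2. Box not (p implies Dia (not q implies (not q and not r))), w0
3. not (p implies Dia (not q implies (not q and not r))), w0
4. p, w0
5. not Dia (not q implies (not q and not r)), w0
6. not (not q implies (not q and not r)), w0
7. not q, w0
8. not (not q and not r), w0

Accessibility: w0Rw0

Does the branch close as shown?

There is no literal clash: for every atom and world, at most one sign appears.

No, open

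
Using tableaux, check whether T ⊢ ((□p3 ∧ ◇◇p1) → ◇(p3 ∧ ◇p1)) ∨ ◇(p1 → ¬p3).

Valid in T

Tableau for the negation ¬(((□p3 ∧ ◇◇p1) → ◇(p3 ∧ ◇p1)) ∨ ◇(p1 → ¬p3)):
1. ¬(((□p3 ∧ ◇◇p1) → ◇(p3 ∧ ◇p1)) ∨ ◇(p1 → ¬p3)), w0
2. ¬((□p3 ∧ ◇◇p1) → ◇(p3 ∧ ◇p1)), w0   [¬∨-rule on 1]
3. ¬◇(p1 → ¬p3), w0   [¬∨-rule on 1]
4. □p3 ∧ ◇◇p1, w0   [¬→-rule on 2]
5. ¬◇(p3 ∧ ◇p1), w0   [¬→-rule on 2]
6. □p3, w0   [∧-rule on 4]
7. ◇◇p1, w0   [∧-rule on 4]
8. ¬(p1 → ¬p3), w0   [¬◇-rule on 3 via w0Rw0]
9. p1, w0   [¬→-rule on 8]
10. p3, w0   [¬→-rule on 8]
11. ¬(p3 ∧ ◇p1), w0   [¬◇-rule on 5 via w0Rw0]
12. ¬◇p1, w0   [¬∧-rule on 11 (branches; this branch)]
13. ¬p1, w0   [¬◇-rule on 12 via w0Rw0]
Accessibility: w0Rw0
Branch closes: p1 and ¬p1 both at w0.
Every branch of the negation's tableau closes; the branch above is one of them.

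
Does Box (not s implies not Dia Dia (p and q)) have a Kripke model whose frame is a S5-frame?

Satisfiable (open branch found)

1. Box (not s implies not Dia Dia (p and q)), w0
2. not s implies not Dia Dia (p and q), w0   [Box-rule on 1 via w0Rw0]
3. not Dia Dia (p and q), w0   [implies-rule on 2 (branches; this branch)]
4. not Dia (p and q), w0   [neg-Dia-rule on 3 via w0Rw0]
5. not (p and q), w0   [neg-Dia-rule on 4 via w0Rw0]
6. not q, w0   [neg-and-rule on 5 (branches; this branch)]
Accessibility: w0Rw0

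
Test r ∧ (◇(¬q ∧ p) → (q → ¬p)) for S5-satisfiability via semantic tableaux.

1. r ∧ (◇(¬q ∧ p) → (q → ¬p)), u
2. r, u   [∧-rule on 1]
3. ◇(¬q ∧ p) → (q → ¬p), u   [∧-rule on 1]
4. q → ¬p, u   [→-rule on 3 (branches; this branch)]
5. ¬p, u   [→-rule on 4 (branches; this branch)]
Accessibility: uRu

Satisfiable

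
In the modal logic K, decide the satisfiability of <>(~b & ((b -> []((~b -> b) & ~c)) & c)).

Satisfiable

1. <>(~b & ((b -> []((~b -> b) & ~c)) & c)), w0
2. ~b & ((b -> []((~b -> b) & ~c)) & c), w1   [<>-rule on 1: fresh world w1, w0Rw1]
3. ~b, w1   [&-rule on 2]
4. (b -> []((~b -> b) & ~c)) & c, w1   [&-rule on 2]
5. b -> []((~b -> b) & ~c), w1   [&-rule on 4]
6. c, w1   [&-rule on 4]
7. []((~b -> b) & ~c), w1   [->-rule on 5 (branches; this branch)]
Accessibility: w0Rw1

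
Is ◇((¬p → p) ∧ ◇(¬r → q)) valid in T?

No, not valid

Tableau for the negation ¬◇((¬p → p) ∧ ◇(¬r → q)):
1. ¬◇((¬p → p) ∧ ◇(¬r → q)), 0
2. ¬((¬p → p) ∧ ◇(¬r → q)), 0   [¬◇-rule on 1 via 0R0]
3. ¬◇(¬r → q), 0   [¬∧-rule on 2 (branches; this branch)]
4. ¬(¬r → q), 0   [¬◇-rule on 3 via 0R0]
5. ¬r, 0   [¬→-rule on 4]
6. ¬q, 0   [¬→-rule on 4]
Accessibility: 0R0
The negation has an open branch (countermodel exists).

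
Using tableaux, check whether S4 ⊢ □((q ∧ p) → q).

Tableau for the negation ¬□((q ∧ p) → q):
1. ¬□((q ∧ p) → q), u
2. ¬((q ∧ p) → q), v
3. q ∧ p, v
4. ¬q, v
5. q, v
6. p, v
Accessibility: uRu, uRv, vRv
Branch closes: q and ¬q both at v.
All branches of the negation close; one closing branch shown above.

Valid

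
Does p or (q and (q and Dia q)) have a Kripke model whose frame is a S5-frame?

1. p or (q and (q and Dia q)), u
2. q and (q and Dia q), u
3. q, u
4. q and Dia q, u
5. Dia q, u
6. q, v
Accessibility: uRu, uRv, vRu, vRv

Yes, satisfiable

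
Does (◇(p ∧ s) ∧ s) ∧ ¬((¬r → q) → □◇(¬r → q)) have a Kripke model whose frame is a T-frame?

Yes, satisfiable

1. (◇(p ∧ s) ∧ s) ∧ ¬((¬r → q) → □◇(¬r → q)), u
2. ◇(p ∧ s) ∧ s, u
3. ¬((¬r → q) → □◇(¬r → q)), u
4. ◇(p ∧ s), u
5. s, u
6. ¬r → q, u
7. ¬□◇(¬r → q), u
8. q, u
9. p ∧ s, v
10. p, v
11. s, v
12. ¬◇(¬r → q), w
13. ¬(¬r → q), w
14. ¬r, w
15. ¬q, w
Accessibility: uRu, uRv, uRw, vRv, wRw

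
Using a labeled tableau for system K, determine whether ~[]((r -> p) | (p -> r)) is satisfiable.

Unsatisfiable (every branch closes)

1. ~[]((r -> p) | (p -> r)), 0
2. ~((r -> p) | (p -> r)), 1   [~[]-rule on 1: fresh world 1, 0R1]
3. ~(r -> p), 1   [~|-rule on 2]
4. ~(p -> r), 1   [~|-rule on 2]
5. r, 1   [~->-rule on 3]
6. ~p, 1   [~->-rule on 3]
7. p, 1   [~->-rule on 4]
8. ~r, 1   [~->-rule on 4]
Accessibility: 0R1
Branch closes: p and ~p both at 1.
(One branch shown.) All branches close.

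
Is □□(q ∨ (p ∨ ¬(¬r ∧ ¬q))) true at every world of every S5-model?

Not valid

Tableau for the negation ¬□□(q ∨ (p ∨ ¬(¬r ∧ ¬q))):
1. ¬□□(q ∨ (p ∨ ¬(¬r ∧ ¬q))), 0
2. ¬□(q ∨ (p ∨ ¬(¬r ∧ ¬q))), 1   [¬□-rule on 1: fresh world 1, 0R1]
3. ¬(q ∨ (p ∨ ¬(¬r ∧ ¬q))), 2   [¬□-rule on 2: fresh world 2, 1R2]
4. ¬q, 2   [¬∨-rule on 3]
5. ¬(p ∨ ¬(¬r ∧ ¬q)), 2   [¬∨-rule on 3]
6. ¬p, 2   [¬∨-rule on 5]
7. ¬r ∧ ¬q, 2   [¬∨-rule on 5]
8. ¬r, 2   [∧-rule on 7]
Accessibility: 0R0, 0R1, 0R2, 1R0, 1R1, 1R2, 2R0, 2R1, 2R2
The negation has an open branch (countermodel exists).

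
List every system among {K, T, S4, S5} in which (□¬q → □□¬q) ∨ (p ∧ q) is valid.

T-tableau for the negation ¬((□¬q → □□¬q) ∨ (p ∧ q)):
1. ¬((□¬q → □□¬q) ∨ (p ∧ q)), 0
2. ¬(□¬q → □□¬q), 0   [¬∨-rule on 1]
3. ¬(p ∧ q), 0   [¬∨-rule on 1]
4. □¬q, 0   [¬→-rule on 2]
5. ¬□□¬q, 0   [¬→-rule on 2]
6. ¬q, 0   [□-rule on 4 via 0R0]
7. ¬□¬q, 1   [¬□-rule on 5: fresh world 1, 0R1]
8. ¬q, 1   [□-rule on 4 via 0R1]
9. q, 2   [¬□-rule on 7: fresh world 2, 1R2]
Accessibility: 0R0, 0R1, 1R1, 1R2, 2R2
Complete open branch: countermodel on a T-frame, so not valid in T, nor in K (the same frame is also a K-frame).
S4-tableau for the negation ¬((□¬q → □□¬q) ∨ (p ∧ q)):
1. ¬((□¬q → □□¬q) ∨ (p ∧ q)), 0
2. ¬(□¬q → □□¬q), 0   [¬∨-rule on 1]
3. ¬(p ∧ q), 0   [¬∨-rule on 1]
4. □¬q, 0   [¬→-rule on 2]
5. ¬□□¬q, 0   [¬→-rule on 2]
6. ¬q, 0   [□-rule on 4 via 0R0]
7. ¬□¬q, 1   [¬□-rule on 5: fresh world 1, 0R1]
8. ¬q, 1   [□-rule on 4 via 0R1]
9. q, 2   [¬□-rule on 7: fresh world 2, 1R2]
10. ¬q, 2   [□-rule on 4 via 0R2]
Accessibility: 0R0, 0R1, 0R2, 1R1, 1R2, 2R2
Branch closes: q and ¬q both at 2.
Every branch closes (one shown): valid in S4, hence also in S5 (every theorem of S4 is a theorem of S5).

S4, S5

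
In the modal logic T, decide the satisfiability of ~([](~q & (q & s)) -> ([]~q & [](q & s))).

1. ~([](~q & (q & s)) -> ([]~q & [](q & s))), 0
2. [](~q & (q & s)), 0
3. ~([]~q & [](q & s)), 0
4. ~q & (q & s), 0
5. ~q, 0
6. q & s, 0
7. q, 0
8. s, 0
Accessibility: 0R0
Branch closes: q and ~q both at 0.
(One branch shown.) All branches close.

Unsatisfiable (every branch closes)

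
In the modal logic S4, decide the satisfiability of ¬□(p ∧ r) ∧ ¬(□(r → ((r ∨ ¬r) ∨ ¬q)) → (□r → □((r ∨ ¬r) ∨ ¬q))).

1. ¬□(p ∧ r) ∧ ¬(□(r → ((r ∨ ¬r) ∨ ¬q)) → (□r → □((r ∨ ¬r) ∨ ¬q))), 0
2. ¬□(p ∧ r), 0   [∧-rule on 1]
3. ¬(□(r → ((r ∨ ¬r) ∨ ¬q)) → (□r → □((r ∨ ¬r) ∨ ¬q))), 0   [∧-rule on 1]
4. □(r → ((r ∨ ¬r) ∨ ¬q)), 0   [¬→-rule on 3]
5. ¬(□r → □((r ∨ ¬r) ∨ ¬q)), 0   [¬→-rule on 3]
6. □r, 0   [¬→-rule on 5]
7. ¬□((r ∨ ¬r) ∨ ¬q), 0   [¬→-rule on 5]
8. r → ((r ∨ ¬r) ∨ ¬q), 0   [□-rule on 4 via 0R0]
9. r, 0   [□-rule on 6 via 0R0]
10. (r ∨ ¬r) ∨ ¬q, 0   [→-rule on 8 (branches; this branch)]
11. r ∨ ¬r, 0   [∨-rule on 10 (branches; this branch)]
12. ¬(p ∧ r), 1   [¬□-rule on 2: fresh world 1, 0R1]
13. r → ((r ∨ ¬r) ∨ ¬q), 1   [□-rule on 4 via 0R1]
14. r, 1   [□-rule on 6 via 0R1]
15. ¬p, 1   [¬∧-rule on 12 (branches; this branch)]
16. (r ∨ ¬r) ∨ ¬q, 1   [→-rule on 13 (branches; this branch)]
17. r ∨ ¬r, 1   [∨-rule on 16 (branches; this branch)]
18. ¬((r ∨ ¬r) ∨ ¬q), 2   [¬□-rule on 7: fresh world 2, 0R2]
19. ¬(r ∨ ¬r), 2   [¬∨-rule on 18]
20. q, 2   [¬∨-rule on 18]
21. ¬r, 2   [¬∨-rule on 19]
22. r, 2   [¬∨-rule on 19]
Accessibility: 0R0, 0R1, 0R2, 1R1, 2R2
Branch closes: r and ¬r both at 2.
Every branch closes; the branch above is one of them.

Unsatisfiable (every branch closes)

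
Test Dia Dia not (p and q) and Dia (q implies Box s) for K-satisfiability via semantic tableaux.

Satisfiable (open branch found)

1. Dia Dia not (p and q) and Dia (q implies Box s), w0
2. Dia Dia not (p and q), w0
3. Dia (q implies Box s), w0
4. Dia not (p and q), w1
5. q implies Box s, w2
6. Box s, w2
7. not (p and q), w3
8. not q, w3
Accessibility: w0Rw1, w0Rw2, w1Rw3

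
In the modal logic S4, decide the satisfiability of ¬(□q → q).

1. ¬(□q → q), w0
2. □q, w0   [¬→-rule on 1]
3. ¬q, w0   [¬→-rule on 1]
4. q, w0   [□-rule on 2 via w0Rw0]
Accessibility: w0Rw0
Branch closes: q and ¬q both at w0.
(One branch shown.) All branches close.

Unsatisfiable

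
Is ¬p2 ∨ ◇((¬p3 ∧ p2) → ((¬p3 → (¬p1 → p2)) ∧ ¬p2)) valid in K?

Not valid

Tableau for the negation ¬(¬p2 ∨ ◇((¬p3 ∧ p2) → ((¬p3 → (¬p1 → p2)) ∧ ¬p2))):
1. ¬(¬p2 ∨ ◇((¬p3 ∧ p2) → ((¬p3 → (¬p1 → p2)) ∧ ¬p2))), 0
2. p2, 0
3. ¬◇((¬p3 ∧ p2) → ((¬p3 → (¬p1 → p2)) ∧ ¬p2)), 0
The negation has an open branch (countermodel exists).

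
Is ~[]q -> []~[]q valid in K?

No, not valid

Tableau for the negation ~(~[]q -> []~[]q):
1. ~(~[]q -> []~[]q), u
2. ~[]q, u
3. ~[]~[]q, u
4. ~q, v
5. []q, w
Accessibility: uRv, uRw
The negation has an open branch (countermodel exists).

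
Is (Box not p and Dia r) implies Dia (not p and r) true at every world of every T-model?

Yes, valid

Tableau for the negation not ((Box not p and Dia r) implies Dia (not p and r)):
1. not ((Box not p and Dia r) implies Dia (not p and r)), w0
2. Box not p and Dia r, w0
3. not Dia (not p and r), w0
4. Box not p, w0
5. Dia r, w0
6. not (not p and r), w0
7. not p, w0
8. not r, w0
9. r, w1
10. not (not p and r), w1
11. not p, w1
12. not r, w1
Accessibility: w0Rw0, w0Rw1, w1Rw1
Branch closes: r and not r both at w1.
All branches of the negation close; one closing branch shown above.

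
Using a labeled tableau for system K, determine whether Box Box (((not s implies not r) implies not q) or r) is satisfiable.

Satisfiable (open branch found)

1. Box Box (((not s implies not r) implies not q) or r), u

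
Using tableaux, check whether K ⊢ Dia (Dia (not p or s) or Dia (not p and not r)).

No, not valid

Tableau for the negation not Dia (Dia (not p or s) or Dia (not p and not r)):
1. not Dia (Dia (not p or s) or Dia (not p and not r)), 0
The negation has an open branch (countermodel exists).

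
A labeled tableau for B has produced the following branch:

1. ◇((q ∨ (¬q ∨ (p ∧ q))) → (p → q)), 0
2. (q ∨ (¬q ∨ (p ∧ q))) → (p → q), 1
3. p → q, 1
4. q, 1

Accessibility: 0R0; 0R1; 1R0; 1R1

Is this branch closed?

Open

No world carries both an atom and its negation.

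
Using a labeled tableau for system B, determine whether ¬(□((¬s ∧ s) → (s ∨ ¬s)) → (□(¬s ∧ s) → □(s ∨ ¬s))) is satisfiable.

1. ¬(□((¬s ∧ s) → (s ∨ ¬s)) → (□(¬s ∧ s) → □(s ∨ ¬s))), u
2. □((¬s ∧ s) → (s ∨ ¬s)), u   [¬→-rule on 1]
3. ¬(□(¬s ∧ s) → □(s ∨ ¬s)), u   [¬→-rule on 1]
4. □(¬s ∧ s), u   [¬→-rule on 3]
5. ¬□(s ∨ ¬s), u   [¬→-rule on 3]
6. (¬s ∧ s) → (s ∨ ¬s), u   [□-rule on 2 via uRu]
7. ¬s ∧ s, u   [□-rule on 4 via uRu]
8. ¬s, u   [∧-rule on 7]
9. s, u   [∧-rule on 7]
Accessibility: uRu
Branch closes: s and ¬s both at u.
Every branch closes; the branch above is one of them.

Unsatisfiable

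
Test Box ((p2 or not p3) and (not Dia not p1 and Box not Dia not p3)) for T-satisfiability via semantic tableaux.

Satisfiable

1. Box ((p2 or not p3) and (not Dia not p1 and Box not Dia not p3)), u
2. (p2 or not p3) and (not Dia not p1 and Box not Dia not p3), u
3. p2 or not p3, u
4. not Dia not p1 and Box not Dia not p3, u
5. not Dia not p1, u
6. Box not Dia not p3, u
7. p1, u
8. not Dia not p3, u
9. p3, u
10. p2, u
Accessibility: uRu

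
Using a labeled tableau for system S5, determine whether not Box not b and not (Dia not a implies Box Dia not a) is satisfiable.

1. not Box not b and not (Dia not a implies Box Dia not a), w0
2. not Box not b, w0
3. not (Dia not a implies Box Dia not a), w0
4. Dia not a, w0
5. not Box Dia not a, w0
6. b, w1
7. not a, w2
8. not Dia not a, w3
9. a, w0
10. a, w1
11. a, w2
Accessibility: w0Rw0, w0Rw1, w0Rw2, w0Rw3, w1Rw0, w1Rw1, w1Rw2, w1Rw3, w2Rw0, w2Rw1, w2Rw2, w2Rw3, w3Rw0, w3Rw1, w3Rw2, w3Rw3
Branch closes: a and not a both at w2.
(One branch shown.) All branches close.

Unsatisfiable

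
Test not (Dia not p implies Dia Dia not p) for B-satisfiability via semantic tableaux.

Unsatisfiable

1. not (Dia not p implies Dia Dia not p), 0
2. Dia not p, 0   [neg-implies-rule on 1]
3. not Dia Dia not p, 0   [neg-implies-rule on 1]
4. not Dia not p, 0   [neg-Dia-rule on 3 via 0R0]
5. p, 0   [neg-Dia-rule on 4 via 0R0]
6. not p, 1   [Dia-rule on 2: fresh world 1, 0R1]
7. not Dia not p, 1   [neg-Dia-rule on 3 via 0R1]
8. p, 1   [neg-Dia-rule on 4 via 0R1]
Accessibility: 0R0, 0R1, 1R0, 1R1
Branch closes: p and not p both at 1.
All branches of the tableau close; one closing branch shown above.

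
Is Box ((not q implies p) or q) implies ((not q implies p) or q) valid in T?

Tableau for the negation not (Box ((not q implies p) or q) implies ((not q implies p) or q)):
1. not (Box ((not q implies p) or q) implies ((not q implies p) or q)), u
2. Box ((not q implies p) or q), u
3. not ((not q implies p) or q), u
4. not (not q implies p), u
5. not q, u
6. not p, u
7. (not q implies p) or q, u
8. not q implies p, u
9. p, u
Accessibility: uRu
Branch closes: p and not p both at u.
All branches of the negation close; one closing branch shown above.

Yes, valid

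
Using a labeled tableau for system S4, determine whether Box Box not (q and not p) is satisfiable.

1. Box Box not (q and not p), w0
2. Box not (q and not p), w0   [Box-rule on 1 via w0Rw0]
3. not (q and not p), w0   [Box-rule on 2 via w0Rw0]
4. p, w0   [neg-and-rule on 3 (branches; this branch)]
Accessibility: w0Rw0

Satisfiable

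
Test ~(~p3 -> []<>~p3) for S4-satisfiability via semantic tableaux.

1. ~(~p3 -> []<>~p3), w0
2. ~p3, w0
3. ~[]<>~p3, w0
4. ~<>~p3, w1
5. p3, w1
Accessibility: w0Rw0, w0Rw1, w1Rw1

Yes, satisfiable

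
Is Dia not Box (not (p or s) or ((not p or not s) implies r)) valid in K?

Not valid

Tableau for the negation not Dia not Box (not (p or s) or ((not p or not s) implies r)):
1. not Dia not Box (not (p or s) or ((not p or not s) implies r)), u
The negation has an open branch (countermodel exists).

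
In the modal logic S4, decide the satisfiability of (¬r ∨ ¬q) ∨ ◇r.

Yes, satisfiable

1. (¬r ∨ ¬q) ∨ ◇r, 0
2. ◇r, 0
3. r, 1
Accessibility: 0R0, 0R1, 1R1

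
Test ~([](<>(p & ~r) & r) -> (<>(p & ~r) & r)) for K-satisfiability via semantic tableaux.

1. ~([](<>(p & ~r) & r) -> (<>(p & ~r) & r)), 0
2. [](<>(p & ~r) & r), 0
3. ~(<>(p & ~r) & r), 0
4. ~r, 0

Yes, satisfiable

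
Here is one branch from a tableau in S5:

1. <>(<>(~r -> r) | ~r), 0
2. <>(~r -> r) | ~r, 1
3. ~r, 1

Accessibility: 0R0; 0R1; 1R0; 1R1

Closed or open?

No world carries both an atom and its negation.

Not closed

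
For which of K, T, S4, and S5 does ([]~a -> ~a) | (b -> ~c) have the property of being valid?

T, S4, S5

K-tableau for the negation ~(([]~a -> ~a) | (b -> ~c)):
1. ~(([]~a -> ~a) | (b -> ~c)), w0
2. ~([]~a -> ~a), w0
3. ~(b -> ~c), w0
4. []~a, w0
5. a, w0
6. b, w0
7. c, w0
Complete open branch: countermodel on a K-frame, so not valid in K.
T-tableau for the negation ~(([]~a -> ~a) | (b -> ~c)):
1. ~(([]~a -> ~a) | (b -> ~c)), w0
2. ~([]~a -> ~a), w0
3. ~(b -> ~c), w0
4. []~a, w0
5. a, w0
6. b, w0
7. c, w0
8. ~a, w0
Accessibility: w0Rw0
Branch closes: a and ~a both at w0.
Every branch closes (one shown): valid in T, hence also in S4, S5 (every theorem of T is a theorem of S4 and S5).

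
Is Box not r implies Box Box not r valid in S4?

Tableau for the negation not (Box not r implies Box Box not r):
1. not (Box not r implies Box Box not r), u
2. Box not r, u   [neg-implies-rule on 1]
3. not Box Box not r, u   [neg-implies-rule on 1]
4. not r, u   [Box-rule on 2 via uRu]
5. not Box not r, v   [neg-Box-rule on 3: fresh world v, uRv]
6. not r, v   [Box-rule on 2 via uRv]
7. r, w   [neg-Box-rule on 5: fresh world w, vRw]
8. not r, w   [Box-rule on 2 via uRw]
Accessibility: uRu, uRv, uRw, vRv, vRw, wRw
Branch closes: r and not r both at w.
All branches of the negation close; one closing branch shown above.

Yes, valid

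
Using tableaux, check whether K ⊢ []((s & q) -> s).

Tableau for the negation ~[]((s & q) -> s):
1. ~[]((s & q) -> s), 0
2. ~((s & q) -> s), 1   [~[]-rule on 1: fresh world 1, 0R1]
3. s & q, 1   [~->-rule on 2]
4. ~s, 1   [~->-rule on 2]
5. s, 1   [&-rule on 3]
6. q, 1   [&-rule on 3]
Accessibility: 0R1
Branch closes: s and ~s both at 1.
Every branch of the negation's tableau closes; the branch above is one of them.

Valid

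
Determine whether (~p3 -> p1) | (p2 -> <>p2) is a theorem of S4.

Yes, valid

Tableau for the negation ~((~p3 -> p1) | (p2 -> <>p2)):
1. ~((~p3 -> p1) | (p2 -> <>p2)), 0
2. ~(~p3 -> p1), 0
3. ~(p2 -> <>p2), 0
4. ~p3, 0
5. ~p1, 0
6. p2, 0
7. ~<>p2, 0
8. ~p2, 0
Accessibility: 0R0
Branch closes: p2 and ~p2 both at 0.
Every branch of the negation's tableau closes; the branch above is one of them.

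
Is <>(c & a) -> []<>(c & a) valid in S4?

Invalid (countermodel exists)

Tableau for the negation ~(<>(c & a) -> []<>(c & a)):
1. ~(<>(c & a) -> []<>(c & a)), u
2. <>(c & a), u
3. ~[]<>(c & a), u
4. c & a, v
5. c, v
6. a, v
7. ~<>(c & a), w
8. ~(c & a), w
9. ~a, w
Accessibility: uRu, uRv, uRw, vRv, wRw
The negation has an open branch (countermodel exists).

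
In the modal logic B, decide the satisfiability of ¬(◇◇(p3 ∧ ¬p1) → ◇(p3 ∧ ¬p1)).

Yes, satisfiable

1. ¬(◇◇(p3 ∧ ¬p1) → ◇(p3 ∧ ¬p1)), 0
2. ◇◇(p3 ∧ ¬p1), 0   [¬→-rule on 1]
3. ¬◇(p3 ∧ ¬p1), 0   [¬→-rule on 1]
4. ¬(p3 ∧ ¬p1), 0   [¬◇-rule on 3 via 0R0]
5. p1, 0   [¬∧-rule on 4 (branches; this branch)]
6. ◇(p3 ∧ ¬p1), 1   [◇-rule on 2: fresh world 1, 0R1]
7. ¬(p3 ∧ ¬p1), 1   [¬◇-rule on 3 via 0R1]
8. p1, 1   [¬∧-rule on 7 (branches; this branch)]
9. p3 ∧ ¬p1, 2   [◇-rule on 6: fresh world 2, 1R2]
10. p3, 2   [∧-rule on 9]
11. ¬p1, 2   [∧-rule on 9]
Accessibility: 0R0, 0R1, 1R0, 1R1, 1R2, 2R1, 2R2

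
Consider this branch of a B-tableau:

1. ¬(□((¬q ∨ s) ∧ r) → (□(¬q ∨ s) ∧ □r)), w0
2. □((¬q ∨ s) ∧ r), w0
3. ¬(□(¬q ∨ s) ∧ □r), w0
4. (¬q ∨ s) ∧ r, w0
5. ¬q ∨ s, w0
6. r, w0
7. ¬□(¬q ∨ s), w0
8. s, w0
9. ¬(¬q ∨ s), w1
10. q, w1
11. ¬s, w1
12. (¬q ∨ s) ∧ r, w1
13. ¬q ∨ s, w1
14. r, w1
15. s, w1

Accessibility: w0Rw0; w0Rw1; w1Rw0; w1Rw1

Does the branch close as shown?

Both s and ¬s appear at w1.

Closed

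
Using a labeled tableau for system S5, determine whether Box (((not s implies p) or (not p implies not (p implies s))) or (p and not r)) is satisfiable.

Satisfiable

1. Box (((not s implies p) or (not p implies not (p implies s))) or (p and not r)), u
2. ((not s implies p) or (not p implies not (p implies s))) or (p and not r), u
3. p and not r, u
4. p, u
5. not r, u
Accessibility: uRu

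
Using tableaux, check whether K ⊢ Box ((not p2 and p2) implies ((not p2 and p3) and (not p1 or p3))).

Tableau for the negation not Box ((not p2 and p2) implies ((not p2 and p3) and (not p1 or p3))):
1. not Box ((not p2 and p2) implies ((not p2 and p3) and (not p1 or p3))), u
2. not ((not p2 and p2) implies ((not p2 and p3) and (not p1 or p3))), v
3. not p2 and p2, v
4. not ((not p2 and p3) and (not p1 or p3)), v
5. not p2, v
6. p2, v
Accessibility: uRv
Branch closes: p2 and not p2 both at v.
Every branch of the negation's tableau closes; the branch above is one of them.

Yes, valid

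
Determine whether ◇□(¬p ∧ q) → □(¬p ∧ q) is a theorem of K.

Not valid

Tableau for the negation ¬(◇□(¬p ∧ q) → □(¬p ∧ q)):
1. ¬(◇□(¬p ∧ q) → □(¬p ∧ q)), w0
2. ◇□(¬p ∧ q), w0
3. ¬□(¬p ∧ q), w0
4. □(¬p ∧ q), w1
5. ¬(¬p ∧ q), w2
6. ¬q, w2
Accessibility: w0Rw1, w0Rw2
The negation has an open branch (countermodel exists).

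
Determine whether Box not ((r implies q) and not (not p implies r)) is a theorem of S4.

Not valid

Tableau for the negation not Box not ((r implies q) and not (not p implies r)):
1. not Box not ((r implies q) and not (not p implies r)), w0
2. (r implies q) and not (not p implies r), w1
3. r implies q, w1
4. not (not p implies r), w1
5. not p, w1
6. not r, w1
7. q, w1
Accessibility: w0Rw0, w0Rw1, w1Rw1
The negation has an open branch (countermodel exists).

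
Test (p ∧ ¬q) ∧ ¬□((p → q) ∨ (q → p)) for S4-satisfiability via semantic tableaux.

1. (p ∧ ¬q) ∧ ¬□((p → q) ∨ (q → p)), w0
2. p ∧ ¬q, w0   [∧-rule on 1]
3. ¬□((p → q) ∨ (q → p)), w0   [∧-rule on 1]
4. p, w0   [∧-rule on 2]
5. ¬q, w0   [∧-rule on 2]
6. ¬((p → q) ∨ (q → p)), w1   [¬□-rule on 3: fresh world w1, w0Rw1]
7. ¬(p → q), w1   [¬∨-rule on 6]
8. ¬(q → p), w1   [¬∨-rule on 6]
9. p, w1   [¬→-rule on 7]
10. ¬q, w1   [¬→-rule on 7]
11. q, w1   [¬→-rule on 8]
12. ¬p, w1   [¬→-rule on 8]
Accessibility: w0Rw0, w0Rw1, w1Rw1
Branch closes: q and ¬q both at w1.
All branches of the tableau close; one closing branch shown above.

Unsatisfiable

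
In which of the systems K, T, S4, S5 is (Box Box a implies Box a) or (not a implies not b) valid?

T-tableau for the negation not ((Box Box a implies Box a) or (not a implies not b)):
1. not ((Box Box a implies Box a) or (not a implies not b)), u
2. not (Box Box a implies Box a), u
3. not (not a implies not b), u
4. Box Box a, u
5. not Box a, u
6. not a, u
7. b, u
8. Box a, u
9. a, u
Accessibility: uRu
Branch closes: a and not a both at u.
Every branch closes (one shown): valid in T, hence also in S4, S5 (every theorem of T is a theorem of S4 and S5).
K-tableau for the negation not ((Box Box a implies Box a) or (not a implies not b)):
1. not ((Box Box a implies Box a) or (not a implies not b)), u
2. not (Box Box a implies Box a), u
3. not (not a implies not b), u
4. Box Box a, u
5. not Box a, u
6. not a, u
7. b, u
8. not a, v
9. Box a, v
Accessibility: uRv
Complete open branch: countermodel on a K-frame, so not valid in K.

T, S4, S5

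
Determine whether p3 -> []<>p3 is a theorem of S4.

Tableau for the negation ~(p3 -> []<>p3):
1. ~(p3 -> []<>p3), w0
2. p3, w0   [~->-rule on 1]
3. ~[]<>p3, w0   [~->-rule on 1]
4. ~<>p3, w1   [~[]-rule on 3: fresh world w1, w0Rw1]
5. ~p3, w1   [~<>-rule on 4 via w1Rw1]
Accessibility: w0Rw0, w0Rw1, w1Rw1
The negation has an open branch (countermodel exists).

Invalid (countermodel exists)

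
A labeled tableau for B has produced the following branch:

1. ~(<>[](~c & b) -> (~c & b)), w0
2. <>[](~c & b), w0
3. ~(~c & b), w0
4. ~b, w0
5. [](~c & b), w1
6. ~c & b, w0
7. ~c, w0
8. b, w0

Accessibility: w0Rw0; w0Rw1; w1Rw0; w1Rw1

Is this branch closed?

Yes, closed

Both b and ~b appear at w0.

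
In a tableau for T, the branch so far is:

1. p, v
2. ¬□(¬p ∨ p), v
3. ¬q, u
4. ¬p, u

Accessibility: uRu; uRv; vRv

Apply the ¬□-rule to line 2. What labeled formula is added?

a fresh world w with vRw, and ¬(¬p ∨ p) at w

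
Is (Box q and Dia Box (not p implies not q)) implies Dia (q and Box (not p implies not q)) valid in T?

Yes, valid

Tableau for the negation not ((Box q and Dia Box (not p implies not q)) implies Dia (q and Box (not p implies not q))):
1. not ((Box q and Dia Box (not p implies not q)) implies Dia (q and Box (not p implies not q))), 0
2. Box q and Dia Box (not p implies not q), 0
3. not Dia (q and Box (not p implies not q)), 0
4. Box q, 0
5. Dia Box (not p implies not q), 0
6. not (q and Box (not p implies not q)), 0
7. q, 0
8. not Box (not p implies not q), 0
9. Box (not p implies not q), 1
10. not (q and Box (not p implies not q)), 1
11. q, 1
12. not p implies not q, 1
13. not Box (not p implies not q), 1
14. p, 1
15. not (not p implies not q), 2
16. not p, 2
17. q, 2
18. not (q and Box (not p implies not q)), 2
19. not Box (not p implies not q), 2
20. not (not p implies not q), 3
21. not p, 3
22. q, 3
23. not p implies not q, 3
24. not q, 3
Accessibility: 0R0, 0R1, 0R2, 1R1, 1R3, 2R2, 3R3
Branch closes: q and not q both at 3.
All branches of the negation close; one closing branch shown above.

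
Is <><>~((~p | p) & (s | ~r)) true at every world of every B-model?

Not valid

Tableau for the negation ~<><>~((~p | p) & (s | ~r)):
1. ~<><>~((~p | p) & (s | ~r)), u
2. ~<>~((~p | p) & (s | ~r)), u
3. (~p | p) & (s | ~r), u
4. ~p | p, u
5. s | ~r, u
6. p, u
7. ~r, u
Accessibility: uRu
The negation has an open branch (countermodel exists).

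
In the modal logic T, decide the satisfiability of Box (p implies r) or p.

1. Box (p implies r) or p, 0
2. p, 0
Accessibility: 0R0

Satisfiable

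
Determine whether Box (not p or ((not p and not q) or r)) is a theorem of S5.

Not valid

Tableau for the negation not Box (not p or ((not p and not q) or r)):
1. not Box (not p or ((not p and not q) or r)), w0
2. not (not p or ((not p and not q) or r)), w1
3. p, w1
4. not ((not p and not q) or r), w1
5. not (not p and not q), w1
6. not r, w1
7. q, w1
Accessibility: w0Rw0, w0Rw1, w1Rw0, w1Rw1
The negation has an open branch (countermodel exists).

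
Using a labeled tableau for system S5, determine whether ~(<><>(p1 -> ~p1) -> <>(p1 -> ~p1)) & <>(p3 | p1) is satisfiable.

1. ~(<><>(p1 -> ~p1) -> <>(p1 -> ~p1)) & <>(p3 | p1), w0
2. ~(<><>(p1 -> ~p1) -> <>(p1 -> ~p1)), w0
3. <>(p3 | p1), w0
4. <><>(p1 -> ~p1), w0
5. ~<>(p1 -> ~p1), w0
6. ~(p1 -> ~p1), w0
7. p1, w0
8. p3 | p1, w1
9. ~(p1 -> ~p1), w1
10. p1, w1
11. <>(p1 -> ~p1), w2
12. ~(p1 -> ~p1), w2
13. p1, w2
14. p1 -> ~p1, w3
15. ~(p1 -> ~p1), w3
16. p1, w3
17. ~p1, w3
Accessibility: w0Rw0, w0Rw1, w0Rw2, w0Rw3, w1Rw0, w1Rw1, w1Rw2, w1Rw3, w2Rw0, w2Rw1, w2Rw2, w2Rw3, w3Rw0, w3Rw1, w3Rw2, w3Rw3
Branch closes: p1 and ~p1 both at w3.
(One branch shown.) All branches close.

Unsatisfiable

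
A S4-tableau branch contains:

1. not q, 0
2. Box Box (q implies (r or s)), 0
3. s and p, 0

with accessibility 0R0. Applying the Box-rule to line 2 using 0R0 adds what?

Box (q implies (r or s)), 0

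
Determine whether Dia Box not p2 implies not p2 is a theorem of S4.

Invalid (countermodel exists)

Tableau for the negation not (Dia Box not p2 implies not p2):
1. not (Dia Box not p2 implies not p2), w0
2. Dia Box not p2, w0
3. p2, w0
4. Box not p2, w1
5. not p2, w1
Accessibility: w0Rw0, w0Rw1, w1Rw1
The negation has an open branch (countermodel exists).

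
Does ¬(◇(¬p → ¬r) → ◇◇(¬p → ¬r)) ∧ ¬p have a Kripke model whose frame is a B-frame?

Unsatisfiable (every branch closes)

1. ¬(◇(¬p → ¬r) → ◇◇(¬p → ¬r)) ∧ ¬p, w0
2. ¬(◇(¬p → ¬r) → ◇◇(¬p → ¬r)), w0
3. ¬p, w0
4. ◇(¬p → ¬r), w0
5. ¬◇◇(¬p → ¬r), w0
6. ¬◇(¬p → ¬r), w0
7. ¬(¬p → ¬r), w0
8. r, w0
9. ¬p → ¬r, w1
10. ¬◇(¬p → ¬r), w1
11. ¬(¬p → ¬r), w1
12. ¬p, w1
13. r, w1
14. ¬r, w1
Accessibility: w0Rw0, w0Rw1, w1Rw0, w1Rw1
Branch closes: r and ¬r both at w1.
All branches of the tableau close; one closing branch shown above.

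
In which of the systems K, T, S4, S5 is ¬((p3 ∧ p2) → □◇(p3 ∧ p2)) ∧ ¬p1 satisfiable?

S4-tableau for the formula:
1. ¬((p3 ∧ p2) → □◇(p3 ∧ p2)) ∧ ¬p1, w0
2. ¬((p3 ∧ p2) → □◇(p3 ∧ p2)), w0
3. ¬p1, w0
4. p3 ∧ p2, w0
5. ¬□◇(p3 ∧ p2), w0
6. p3, w0
7. p2, w0
8. ¬◇(p3 ∧ p2), w1
9. ¬(p3 ∧ p2), w1
10. ¬p2, w1
Accessibility: w0Rw0, w0Rw1, w1Rw1
Complete open branch: satisfiable in S4, hence also in K, T (this S4-model is also a K-model and a T-model).
S5-tableau for the formula:
1. ¬((p3 ∧ p2) → □◇(p3 ∧ p2)) ∧ ¬p1, w0
2. ¬((p3 ∧ p2) → □◇(p3 ∧ p2)), w0
3. ¬p1, w0
4. p3 ∧ p2, w0
5. ¬□◇(p3 ∧ p2), w0
6. p3, w0
7. p2, w0
8. ¬◇(p3 ∧ p2), w1
9. ¬(p3 ∧ p2), w0
10. ¬(p3 ∧ p2), w1
11. ¬p2, w0
Accessibility: w0Rw0, w0Rw1, w1Rw0, w1Rw1
Branch closes: p2 and ¬p2 both at w0.
Every branch closes (one shown): unsatisfiable in S5.

K, T, S4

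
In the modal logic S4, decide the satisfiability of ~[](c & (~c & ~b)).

Satisfiable

1. ~[](c & (~c & ~b)), 0
2. ~(c & (~c & ~b)), 1   [~[]-rule on 1: fresh world 1, 0R1]
3. ~(~c & ~b), 1   [~&-rule on 2 (branches; this branch)]
4. b, 1   [~&-rule on 3 (branches; this branch)]
Accessibility: 0R0, 0R1, 1R1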